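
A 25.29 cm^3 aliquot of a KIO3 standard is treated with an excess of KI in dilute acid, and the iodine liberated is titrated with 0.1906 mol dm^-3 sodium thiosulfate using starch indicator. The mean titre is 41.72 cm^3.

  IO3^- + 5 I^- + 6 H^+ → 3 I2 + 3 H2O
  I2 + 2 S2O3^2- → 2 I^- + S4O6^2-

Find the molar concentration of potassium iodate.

n(S2O3^2-) = 0.04172 × 0.1906 = 7.952 × 10^-3 mol
n(I2) = n(S2O3^2-)/2 = 3.976 × 10^-3 mol
From the 1:3 ratio, n(IO3^-) in the aliquot = 1/3 × 3.976 × 10^-3 = 1.325 × 10^-3 mol
[IO3^-] = 1.325 × 10^-3 / 0.02529 = 0.05240 mol/L

0.05240 mol/L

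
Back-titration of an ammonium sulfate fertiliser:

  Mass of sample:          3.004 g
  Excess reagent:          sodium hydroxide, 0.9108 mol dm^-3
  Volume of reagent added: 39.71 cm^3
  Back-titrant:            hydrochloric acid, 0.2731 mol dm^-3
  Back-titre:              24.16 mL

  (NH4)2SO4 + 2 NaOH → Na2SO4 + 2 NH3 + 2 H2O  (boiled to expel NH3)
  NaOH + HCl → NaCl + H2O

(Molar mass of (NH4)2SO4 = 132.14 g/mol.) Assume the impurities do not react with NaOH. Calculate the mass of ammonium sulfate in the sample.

n(NaOH) added = 0.03971 × 0.9108 = 0.03617 mol
n(HCl) used in back-titration = 0.02416 × 0.2731 = 6.598 × 10^-3 mol
n(NaOH) left over = 6.598 × 10^-3 mol (1:1 ratio)
n(NaOH) consumed by analyte = 0.03617 − 6.598 × 10^-3 = 0.02957 mol
From the 1:2 ratio, n((NH4)2SO4) = 1/2 × 0.02957 = 0.01478 mol
mass of (NH4)2SO4 = 0.01478 × 132.14 = 1.954 g

1.954 g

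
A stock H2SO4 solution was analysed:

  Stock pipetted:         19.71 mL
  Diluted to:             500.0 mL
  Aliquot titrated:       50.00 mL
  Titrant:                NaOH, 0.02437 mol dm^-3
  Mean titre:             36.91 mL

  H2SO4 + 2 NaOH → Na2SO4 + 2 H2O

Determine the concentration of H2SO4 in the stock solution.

0.2282 mol/L

n(NaOH) = 0.03691 × 0.02437 = 8.995 × 10^-4 mol
From the 1:2 ratio, n(H2SO4) in the aliquot = 1/2 × 8.995 × 10^-4 = 4.497 × 10^-4 mol
[H2SO4]_dilute = 4.497 × 10^-4 / 0.05000 = 0.008995 mol/L
Dilution factor = 500.0 / 19.71 = 25.37
[H2SO4]_stock = 0.008995 × 25.37 = 0.2282 mol/L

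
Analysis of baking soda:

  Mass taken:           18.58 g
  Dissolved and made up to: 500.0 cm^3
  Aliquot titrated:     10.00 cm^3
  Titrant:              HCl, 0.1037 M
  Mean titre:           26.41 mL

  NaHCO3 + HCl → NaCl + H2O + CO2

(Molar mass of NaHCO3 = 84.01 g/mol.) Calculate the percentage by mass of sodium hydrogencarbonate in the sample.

61.92 %

n(HCl) per titration = 0.02641 × 0.1037 = 2.739 × 10^-3 mol
n(NaHCO3) in each aliquot = 2.739 × 10^-3 mol (1:1 ratio)
n(NaHCO3) in the whole flask = 2.739 × 10^-3 × 500.0/10.00 = 0.1369 mol
mass of NaHCO3 = 0.1369 × 84.01 = 11.50 g
% NaHCO3 = 11.50 / 18.58 × 100 = 61.92 %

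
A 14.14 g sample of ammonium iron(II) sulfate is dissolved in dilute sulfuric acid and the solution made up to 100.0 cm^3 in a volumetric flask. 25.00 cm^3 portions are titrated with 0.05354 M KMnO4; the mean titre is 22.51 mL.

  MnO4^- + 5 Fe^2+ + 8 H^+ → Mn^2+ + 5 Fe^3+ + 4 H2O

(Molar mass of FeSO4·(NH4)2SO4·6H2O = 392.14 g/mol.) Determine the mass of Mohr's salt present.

n(KMnO4) per titration = 0.02251 × 0.05354 = 1.205 × 10^-3 mol
From the 5:1 ratio, n(FeSO4·(NH4)2SO4·6H2O) in each aliquot = 5/1 × 1.205 × 10^-3 = 6.026 × 10^-3 mol
n(FeSO4·(NH4)2SO4·6H2O) in the whole flask = 6.026 × 10^-3 × 100.0/25.00 = 0.02410 mol
mass of FeSO4·(NH4)2SO4·6H2O = 0.02410 × 392.14 = 9.452 g

9.452 g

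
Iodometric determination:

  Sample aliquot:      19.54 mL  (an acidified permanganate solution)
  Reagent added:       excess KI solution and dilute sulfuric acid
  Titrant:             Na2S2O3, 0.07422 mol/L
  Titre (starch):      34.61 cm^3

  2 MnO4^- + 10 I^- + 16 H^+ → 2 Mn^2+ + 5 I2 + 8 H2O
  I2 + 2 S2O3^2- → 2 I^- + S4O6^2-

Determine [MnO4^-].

n(S2O3^2-) = 0.03461 × 0.07422 = 2.569 × 10^-3 mol
n(I2) = n(S2O3^2-)/2 = 1.284 × 10^-3 mol
From the 2:5 ratio, n(MnO4^-) in the aliquot = 2/5 × 1.284 × 10^-3 = 5.138 × 10^-4 mol
[MnO4^-] = 5.138 × 10^-4 / 0.01954 = 0.02629 mol/L

0.02629 mol/L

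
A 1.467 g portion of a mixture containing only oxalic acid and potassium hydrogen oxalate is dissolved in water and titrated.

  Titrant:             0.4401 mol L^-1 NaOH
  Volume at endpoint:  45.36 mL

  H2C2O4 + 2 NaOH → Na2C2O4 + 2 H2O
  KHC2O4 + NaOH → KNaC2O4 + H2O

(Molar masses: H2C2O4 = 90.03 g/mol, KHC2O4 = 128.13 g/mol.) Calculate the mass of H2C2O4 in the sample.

0.5908 g

n(NaOH) = 0.04536 × 0.4401 = 0.01996 mol
Let x = n(H2C2O4), y = n(KHC2O4).
Titrant: 2x + 1y = 0.01996;  mass: 90.03x + 128.13y = 1.467
Solving, x = 6.562 × 10^-3 mol, y = 6.838 × 10^-3 mol
mass of H2C2O4 = 6.562 × 10^-3 × 90.03 = 0.5908 g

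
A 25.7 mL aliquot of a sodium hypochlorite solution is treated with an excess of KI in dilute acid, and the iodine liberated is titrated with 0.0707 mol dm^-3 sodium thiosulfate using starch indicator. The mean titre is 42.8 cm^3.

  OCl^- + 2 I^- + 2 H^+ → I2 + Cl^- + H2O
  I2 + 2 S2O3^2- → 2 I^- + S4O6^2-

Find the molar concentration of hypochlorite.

n(S2O3^2-) = 0.0428 × 0.0707 = 3.03 × 10^-3 mol
n(I2) = n(S2O3^2-)/2 = 1.51 × 10^-3 mol
n(OCl^-) in the aliquot = 1.51 × 10^-3 mol (1:1 ratio)
[OCl^-] = 1.51 × 10^-3 / 0.0257 = 0.0589 mol/L

0.0589 mol/L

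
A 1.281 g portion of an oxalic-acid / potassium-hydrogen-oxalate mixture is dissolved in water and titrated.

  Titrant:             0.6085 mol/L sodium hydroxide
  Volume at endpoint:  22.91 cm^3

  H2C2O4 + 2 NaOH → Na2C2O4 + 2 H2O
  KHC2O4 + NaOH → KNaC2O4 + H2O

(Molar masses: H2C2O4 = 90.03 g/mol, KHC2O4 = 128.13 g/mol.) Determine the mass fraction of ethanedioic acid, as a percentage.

21.36 %

n(NaOH) = 0.02291 × 0.6085 = 0.01394 mol
Let x = n(H2C2O4), y = n(KHC2O4).
Titrant: 2x + 1y = 0.01394;  mass: 90.03x + 128.13y = 1.281
Solving, x = 3.039 × 10^-3 mol, y = 7.862 × 10^-3 mol
mass of H2C2O4 = 3.039 × 10^-3 × 90.03 = 0.2736 g
% H2C2O4 = 0.2736 / 1.281 × 100 = 21.36 %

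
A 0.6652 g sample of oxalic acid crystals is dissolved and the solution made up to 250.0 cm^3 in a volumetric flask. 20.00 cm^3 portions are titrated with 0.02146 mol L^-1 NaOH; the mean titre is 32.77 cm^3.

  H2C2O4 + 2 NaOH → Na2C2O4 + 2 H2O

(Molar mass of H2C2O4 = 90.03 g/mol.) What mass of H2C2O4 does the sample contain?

0.3957 g

n(NaOH) per titration = 0.03277 × 0.02146 = 7.032 × 10^-4 mol
From the 1:2 ratio, n(H2C2O4) in each aliquot = 1/2 × 7.032 × 10^-4 = 3.516 × 10^-4 mol
n(H2C2O4) in the whole flask = 3.516 × 10^-4 × 250.0/20.00 = 4.395 × 10^-3 mol
mass of H2C2O4 = 4.395 × 10^-3 × 90.03 = 0.3957 g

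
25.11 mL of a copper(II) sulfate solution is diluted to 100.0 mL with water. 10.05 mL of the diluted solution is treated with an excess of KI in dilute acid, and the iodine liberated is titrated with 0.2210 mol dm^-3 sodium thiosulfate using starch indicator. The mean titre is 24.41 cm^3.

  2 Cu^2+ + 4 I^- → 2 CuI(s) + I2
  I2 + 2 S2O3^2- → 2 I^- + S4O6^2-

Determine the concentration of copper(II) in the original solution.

2.138 mol/L

n(S2O3^2-) = 0.02441 × 0.2210 = 5.395 × 10^-3 mol
n(I2) = n(S2O3^2-)/2 = 2.697 × 10^-3 mol
From the 2:1 ratio, n(Cu2+) in the aliquot = 2/1 × 2.697 × 10^-3 = 5.395 × 10^-3 mol
[Cu2+]_dilute = 5.395 × 10^-3 / 0.01005 = 0.5368 mol/L
[Cu2+]_original = 0.5368 × 100.0/25.11 = 2.138 mol/L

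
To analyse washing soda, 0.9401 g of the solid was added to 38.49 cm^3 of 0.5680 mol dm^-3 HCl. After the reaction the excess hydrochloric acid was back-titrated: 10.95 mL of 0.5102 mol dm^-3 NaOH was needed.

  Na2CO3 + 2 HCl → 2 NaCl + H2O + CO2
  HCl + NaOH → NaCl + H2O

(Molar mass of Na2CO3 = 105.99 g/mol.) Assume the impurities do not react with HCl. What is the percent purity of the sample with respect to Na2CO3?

n(HCl) added = 0.03849 × 0.5680 = 0.02186 mol
n(NaOH) used in back-titration = 0.01095 × 0.5102 = 5.587 × 10^-3 mol
n(HCl) left over = 5.587 × 10^-3 mol (1:1 ratio)
n(HCl) consumed by analyte = 0.02186 − 5.587 × 10^-3 = 0.01628 mol
From the 1:2 ratio, n(Na2CO3) = 1/2 × 0.01628 = 8.138 × 10^-3 mol
mass of Na2CO3 = 8.138 × 10^-3 × 105.99 = 0.8625 g
% Na2CO3 = 0.8625 / 0.9401 × 100 = 91.75 %

91.75 %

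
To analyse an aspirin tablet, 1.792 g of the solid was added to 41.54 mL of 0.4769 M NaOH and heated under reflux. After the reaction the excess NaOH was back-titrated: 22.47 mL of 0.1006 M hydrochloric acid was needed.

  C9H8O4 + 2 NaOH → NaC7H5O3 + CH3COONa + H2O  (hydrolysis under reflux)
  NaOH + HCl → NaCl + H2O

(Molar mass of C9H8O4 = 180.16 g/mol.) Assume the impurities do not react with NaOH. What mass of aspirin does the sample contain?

n(NaOH) added = 0.04154 × 0.4769 = 0.01981 mol
n(HCl) used in back-titration = 0.02247 × 0.1006 = 2.260 × 10^-3 mol
n(NaOH) left over = 2.260 × 10^-3 mol (1:1 ratio)
n(NaOH) consumed by analyte = 0.01981 − 2.260 × 10^-3 = 0.01755 mol
From the 1:2 ratio, n(C9H8O4) = 1/2 × 0.01755 = 8.775 × 10^-3 mol
mass of C9H8O4 = 8.775 × 10^-3 × 180.16 = 1.581 g

1.581 g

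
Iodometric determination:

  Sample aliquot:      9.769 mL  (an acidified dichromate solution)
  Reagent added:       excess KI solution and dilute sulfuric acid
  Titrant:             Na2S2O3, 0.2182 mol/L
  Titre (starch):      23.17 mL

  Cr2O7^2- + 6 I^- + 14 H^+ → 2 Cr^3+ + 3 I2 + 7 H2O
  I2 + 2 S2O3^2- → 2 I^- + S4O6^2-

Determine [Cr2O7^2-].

n(S2O3^2-) = 0.02317 × 0.2182 = 5.056 × 10^-3 mol
n(I2) = n(S2O3^2-)/2 = 2.528 × 10^-3 mol
From the 1:3 ratio, n(Cr2O7^2-) in the aliquot = 1/3 × 2.528 × 10^-3 = 8.426 × 10^-4 mol
[Cr2O7^2-] = 8.426 × 10^-4 / 0.009769 = 0.08625 mol/L

0.08625 mol/L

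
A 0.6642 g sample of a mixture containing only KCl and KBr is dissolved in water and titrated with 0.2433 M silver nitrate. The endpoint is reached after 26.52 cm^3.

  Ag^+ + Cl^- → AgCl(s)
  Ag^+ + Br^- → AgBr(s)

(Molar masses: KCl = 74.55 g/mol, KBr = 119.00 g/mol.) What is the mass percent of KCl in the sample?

26.17 %

n(AgNO3) = 0.02652 × 0.2433 = 6.452 × 10^-3 mol
Let x = n(KCl), y = n(KBr).
Titrant: 1x + 1y = 6.452 × 10^-3;  mass: 74.55x + 119.00y = 0.6642
Solving, x = 2.331 × 10^-3 mol, y = 4.121 × 10^-3 mol
mass of KCl = 2.331 × 10^-3 × 74.55 = 0.1738 g
% KCl = 0.1738 / 0.6642 × 100 = 26.17 %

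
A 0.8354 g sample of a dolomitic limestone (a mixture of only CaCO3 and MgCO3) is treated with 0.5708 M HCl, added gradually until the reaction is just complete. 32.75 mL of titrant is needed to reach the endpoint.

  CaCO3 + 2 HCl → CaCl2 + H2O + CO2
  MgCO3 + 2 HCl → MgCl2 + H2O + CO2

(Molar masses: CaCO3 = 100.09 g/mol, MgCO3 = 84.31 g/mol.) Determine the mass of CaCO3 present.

0.3004 g

n(HCl) = 0.03275 × 0.5708 = 0.01869 mol
Let x = n(CaCO3), y = n(MgCO3).
Titrant: 2x + 2y = 0.01869;  mass: 100.09x + 84.31y = 0.8354
Solving, x = 3.002 × 10^-3 mol, y = 6.345 × 10^-3 mol
mass of CaCO3 = 3.002 × 10^-3 × 100.09 = 0.3004 g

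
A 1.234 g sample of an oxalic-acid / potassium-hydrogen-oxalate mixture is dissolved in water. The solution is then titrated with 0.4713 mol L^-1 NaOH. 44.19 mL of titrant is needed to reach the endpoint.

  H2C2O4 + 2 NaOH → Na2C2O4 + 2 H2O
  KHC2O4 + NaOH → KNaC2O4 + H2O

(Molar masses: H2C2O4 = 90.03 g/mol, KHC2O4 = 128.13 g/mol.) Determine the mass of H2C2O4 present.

n(NaOH) = 0.04419 × 0.4713 = 0.02083 mol
Let x = n(H2C2O4), y = n(KHC2O4).
Titrant: 2x + 1y = 0.02083;  mass: 90.03x + 128.13y = 1.234
Solving, x = 8.630 × 10^-3 mol, y = 3.567 × 10^-3 mol
mass of H2C2O4 = 8.630 × 10^-3 × 90.03 = 0.7769 g

0.7769 g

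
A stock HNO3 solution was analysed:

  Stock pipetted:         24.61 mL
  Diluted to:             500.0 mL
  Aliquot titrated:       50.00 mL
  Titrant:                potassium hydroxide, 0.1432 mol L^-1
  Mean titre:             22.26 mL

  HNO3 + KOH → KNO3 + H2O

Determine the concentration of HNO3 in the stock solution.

n(KOH) = 0.02226 × 0.1432 = 3.188 × 10^-3 mol
n(HNO3) in the aliquot = 3.188 × 10^-3 mol (1:1 ratio)
[HNO3]_dilute = 3.188 × 10^-3 / 0.05000 = 0.06375 mol/L
Dilution factor = 500.0 / 24.61 = 20.32
[HNO3]_stock = 0.06375 × 20.32 = 1.295 mol/L

1.295 mol/L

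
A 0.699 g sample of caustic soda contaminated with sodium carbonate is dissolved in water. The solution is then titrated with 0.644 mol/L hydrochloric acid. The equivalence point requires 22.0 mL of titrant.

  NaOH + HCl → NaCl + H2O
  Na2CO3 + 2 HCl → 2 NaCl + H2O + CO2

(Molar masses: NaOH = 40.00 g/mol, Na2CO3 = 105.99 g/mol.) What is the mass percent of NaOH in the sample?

22.8 %

n(HCl) = 0.0220 × 0.644 = 0.0142 mol
Let x = n(NaOH), y = n(Na2CO3).
Titrant: 1x + 2y = 0.0142;  mass: 40.00x + 105.99y = 0.699
Solving, x = 3.99 × 10^-3 mol, y = 5.09 × 10^-3 mol
mass of NaOH = 3.99 × 10^-3 × 40.00 = 0.160 g
% NaOH = 0.160 / 0.699 × 100 = 22.8 %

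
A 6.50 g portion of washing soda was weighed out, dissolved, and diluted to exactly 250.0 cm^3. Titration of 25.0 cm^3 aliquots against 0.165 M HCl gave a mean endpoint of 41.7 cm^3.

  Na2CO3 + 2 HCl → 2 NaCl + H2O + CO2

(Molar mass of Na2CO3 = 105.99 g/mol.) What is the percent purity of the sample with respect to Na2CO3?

n(HCl) per titration = 0.0417 × 0.165 = 6.88 × 10^-3 mol
From the 1:2 ratio, n(Na2CO3) in each aliquot = 1/2 × 6.88 × 10^-3 = 3.44 × 10^-3 mol
n(Na2CO3) in the whole flask = 3.44 × 10^-3 × 250.0/25.0 = 0.0344 mol
mass of Na2CO3 = 0.0344 × 105.99 = 3.65 g
% Na2CO3 = 3.65 / 6.50 × 100 = 56.1 %

56.1 %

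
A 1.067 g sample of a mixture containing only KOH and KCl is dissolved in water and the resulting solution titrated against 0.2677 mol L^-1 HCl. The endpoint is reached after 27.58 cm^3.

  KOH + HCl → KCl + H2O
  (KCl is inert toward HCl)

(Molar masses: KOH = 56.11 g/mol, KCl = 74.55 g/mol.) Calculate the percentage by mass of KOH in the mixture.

n(HCl) = 0.02758 × 0.2677 = 7.383 × 10^-3 mol
Let x = n(KOH), y = n(KCl).
Titrant: 1x = 7.383 × 10^-3;  mass: 56.11x + 74.55y = 1.067
Solving, x = 7.383 × 10^-3 mol, y = 8.756 × 10^-3 mol
mass of KOH = 7.383 × 10^-3 × 56.11 = 0.4143 g
% KOH = 0.4143 / 1.067 × 100 = 38.83 %

38.83 %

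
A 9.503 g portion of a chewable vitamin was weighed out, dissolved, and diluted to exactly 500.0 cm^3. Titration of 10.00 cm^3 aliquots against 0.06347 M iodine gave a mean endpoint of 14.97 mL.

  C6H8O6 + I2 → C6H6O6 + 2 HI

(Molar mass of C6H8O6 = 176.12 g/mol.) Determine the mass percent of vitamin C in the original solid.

n(I2) per titration = 0.01497 × 0.06347 = 9.501 × 10^-4 mol
n(C6H8O6) in each aliquot = 9.501 × 10^-4 mol (1:1 ratio)
n(C6H8O6) in the whole flask = 9.501 × 10^-4 × 500.0/10.00 = 0.04751 mol
mass of C6H8O6 = 0.04751 × 176.12 = 8.367 g
% C6H8O6 = 8.367 / 9.503 × 100 = 88.05 %

88.05 %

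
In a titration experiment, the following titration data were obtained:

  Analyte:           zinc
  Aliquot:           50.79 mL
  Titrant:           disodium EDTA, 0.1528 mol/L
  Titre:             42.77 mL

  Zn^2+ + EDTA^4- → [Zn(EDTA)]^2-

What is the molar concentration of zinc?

0.1287 mol/L

n(EDTA) = 0.04277 L × 0.1528 mol/L = 6.535 × 10^-3 mol
n(Zn2+) = 6.535 × 10^-3 mol (1:1 mole ratio)
[Zn2+] = 6.535 × 10^-3 mol / 0.05079 L = 0.1287 mol/L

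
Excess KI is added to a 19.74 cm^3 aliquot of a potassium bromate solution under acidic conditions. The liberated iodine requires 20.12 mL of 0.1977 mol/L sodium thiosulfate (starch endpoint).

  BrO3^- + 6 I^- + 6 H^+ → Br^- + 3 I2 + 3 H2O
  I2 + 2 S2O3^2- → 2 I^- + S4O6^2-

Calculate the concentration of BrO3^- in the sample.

0.03358 mol/L

n(S2O3^2-) = 0.02012 × 0.1977 = 3.978 × 10^-3 mol
n(I2) = n(S2O3^2-)/2 = 1.989 × 10^-3 mol
From the 1:3 ratio, n(BrO3^-) in the aliquot = 1/3 × 1.989 × 10^-3 = 6.630 × 10^-4 mol
[BrO3^-] = 6.630 × 10^-4 / 0.01974 = 0.03358 mol/L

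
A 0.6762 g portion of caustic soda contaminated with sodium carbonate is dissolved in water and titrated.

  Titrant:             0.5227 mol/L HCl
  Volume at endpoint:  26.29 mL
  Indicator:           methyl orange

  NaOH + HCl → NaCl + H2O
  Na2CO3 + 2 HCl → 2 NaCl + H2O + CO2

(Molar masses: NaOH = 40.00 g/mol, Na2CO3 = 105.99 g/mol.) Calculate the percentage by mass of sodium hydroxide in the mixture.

n(HCl) = 0.02629 × 0.5227 = 0.01374 mol
Let x = n(NaOH), y = n(Na2CO3).
Titrant: 1x + 2y = 0.01374;  mass: 40.00x + 105.99y = 0.6762
Solving, x = 4.005 × 10^-3 mol, y = 4.868 × 10^-3 mol
mass of NaOH = 4.005 × 10^-3 × 40.00 = 0.1602 g
% NaOH = 0.1602 / 0.6762 × 100 = 23.69 %

23.69 %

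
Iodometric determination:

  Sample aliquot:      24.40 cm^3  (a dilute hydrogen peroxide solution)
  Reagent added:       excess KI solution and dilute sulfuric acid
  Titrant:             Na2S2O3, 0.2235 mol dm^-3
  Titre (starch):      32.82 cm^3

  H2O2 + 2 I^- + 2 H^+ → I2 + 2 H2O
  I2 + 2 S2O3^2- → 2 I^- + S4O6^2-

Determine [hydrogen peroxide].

0.1503 mol/L

n(S2O3^2-) = 0.03282 × 0.2235 = 7.335 × 10^-3 mol
n(I2) = n(S2O3^2-)/2 = 3.668 × 10^-3 mol
n(H2O2) in the aliquot = 3.668 × 10^-3 mol (1:1 ratio)
[H2O2] = 3.668 × 10^-3 / 0.02440 = 0.1503 mol/L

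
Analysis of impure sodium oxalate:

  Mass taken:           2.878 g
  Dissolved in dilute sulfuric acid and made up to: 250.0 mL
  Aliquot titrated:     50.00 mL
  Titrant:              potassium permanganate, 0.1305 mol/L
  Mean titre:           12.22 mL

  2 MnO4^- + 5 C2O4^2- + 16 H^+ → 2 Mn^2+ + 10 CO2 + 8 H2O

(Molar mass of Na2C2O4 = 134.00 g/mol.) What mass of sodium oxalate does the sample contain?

n(KMnO4) per titration = 0.01222 × 0.1305 = 1.595 × 10^-3 mol
From the 5:2 ratio, n(Na2C2O4) in each aliquot = 5/2 × 1.595 × 10^-3 = 3.987 × 10^-3 mol
n(Na2C2O4) in the whole flask = 3.987 × 10^-3 × 250.0/50.00 = 0.01993 mol
mass of Na2C2O4 = 0.01993 × 134.00 = 2.671 g

2.671 g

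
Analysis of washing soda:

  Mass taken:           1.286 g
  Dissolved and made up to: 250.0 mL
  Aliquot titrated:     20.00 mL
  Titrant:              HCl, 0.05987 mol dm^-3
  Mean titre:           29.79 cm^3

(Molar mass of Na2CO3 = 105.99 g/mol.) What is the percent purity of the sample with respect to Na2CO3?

Na2CO3 + 2 HCl → 2 NaCl + H2O + CO2
n(HCl) per titration = 0.02979 × 0.05987 = 1.784 × 10^-3 mol
From the 1:2 ratio, n(Na2CO3) in each aliquot = 1/2 × 1.784 × 10^-3 = 8.918 × 10^-4 mol
n(Na2CO3) in the whole flask = 8.918 × 10^-4 × 250.0/20.00 = 0.01115 mol
mass of Na2CO3 = 0.01115 × 105.99 = 1.181 g
% Na2CO3 = 1.181 / 1.286 × 100 = 91.87 %

91.87 %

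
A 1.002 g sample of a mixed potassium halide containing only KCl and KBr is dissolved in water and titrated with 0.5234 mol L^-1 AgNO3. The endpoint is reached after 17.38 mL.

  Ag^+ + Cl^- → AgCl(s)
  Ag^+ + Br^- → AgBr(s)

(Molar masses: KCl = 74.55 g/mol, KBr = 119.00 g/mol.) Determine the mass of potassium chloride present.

n(AgNO3) = 0.01738 × 0.5234 = 9.097 × 10^-3 mol
Let x = n(KCl), y = n(KBr).
Titrant: 1x + 1y = 9.097 × 10^-3;  mass: 74.55x + 119.00y = 1.002
Solving, x = 1.811 × 10^-3 mol, y = 7.286 × 10^-3 mol
mass of KCl = 1.811 × 10^-3 × 74.55 = 0.1350 g

0.1350 g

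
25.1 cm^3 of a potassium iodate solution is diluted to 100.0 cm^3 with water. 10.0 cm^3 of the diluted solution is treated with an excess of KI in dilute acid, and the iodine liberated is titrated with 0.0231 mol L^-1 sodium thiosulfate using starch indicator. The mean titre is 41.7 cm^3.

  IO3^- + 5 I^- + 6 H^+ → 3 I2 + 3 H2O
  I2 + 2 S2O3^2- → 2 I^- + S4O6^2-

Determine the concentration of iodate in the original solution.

n(S2O3^2-) = 0.0417 × 0.0231 = 9.63 × 10^-4 mol
n(I2) = n(S2O3^2-)/2 = 4.82 × 10^-4 mol
From the 1:3 ratio, n(IO3^-) in the aliquot = 1/3 × 4.82 × 10^-4 = 1.61 × 10^-4 mol
[IO3^-]_dilute = 1.61 × 10^-4 / 0.0100 = 0.0161 mol/L
[IO3^-]_original = 0.0161 × 100.0/25.1 = 0.0640 mol/L

0.0640 mol/L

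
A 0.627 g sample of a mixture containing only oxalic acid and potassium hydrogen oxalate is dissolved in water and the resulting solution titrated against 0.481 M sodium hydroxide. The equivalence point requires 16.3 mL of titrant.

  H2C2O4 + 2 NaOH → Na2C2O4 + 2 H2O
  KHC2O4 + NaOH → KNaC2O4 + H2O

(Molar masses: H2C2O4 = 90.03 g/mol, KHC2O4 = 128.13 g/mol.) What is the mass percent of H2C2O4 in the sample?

n(NaOH) = 0.0163 × 0.481 = 7.84 × 10^-3 mol
Let x = n(H2C2O4), y = n(KHC2O4).
Titrant: 2x + 1y = 7.84 × 10^-3;  mass: 90.03x + 128.13y = 0.627
Solving, x = 2.27 × 10^-3 mol, y = 3.30 × 10^-3 mol
mass of H2C2O4 = 2.27 × 10^-3 × 90.03 = 0.204 g
% H2C2O4 = 0.204 / 0.627 × 100 = 32.6 %

32.6 %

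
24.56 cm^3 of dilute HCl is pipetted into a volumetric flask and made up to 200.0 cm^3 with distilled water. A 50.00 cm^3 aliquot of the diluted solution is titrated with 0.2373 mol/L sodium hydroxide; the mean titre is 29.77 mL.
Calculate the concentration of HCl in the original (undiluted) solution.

HCl + NaOH → NaCl + H2O
n(NaOH) = 0.02977 × 0.2373 = 7.064 × 10^-3 mol
n(HCl) in the aliquot = 7.064 × 10^-3 mol (1:1 ratio)
[HCl]_dilute = 7.064 × 10^-3 / 0.05000 = 0.1413 mol/L
Dilution factor = 200.0 / 24.56 = 8.143
[HCl]_stock = 0.1413 × 8.143 = 1.151 mol/L

1.151 mol/L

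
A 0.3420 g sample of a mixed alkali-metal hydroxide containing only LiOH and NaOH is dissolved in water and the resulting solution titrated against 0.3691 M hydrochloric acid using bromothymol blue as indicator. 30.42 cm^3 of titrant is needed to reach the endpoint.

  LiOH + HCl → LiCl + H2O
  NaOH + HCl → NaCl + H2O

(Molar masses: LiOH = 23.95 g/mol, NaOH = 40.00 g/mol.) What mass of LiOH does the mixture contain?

0.1598 g

n(HCl) = 0.03042 × 0.3691 = 0.01123 mol
Let x = n(LiOH), y = n(NaOH).
Titrant: 1x + 1y = 0.01123;  mass: 23.95x + 40.00y = 0.3420
Solving, x = 6.674 × 10^-3 mol, y = 4.554 × 10^-3 mol
mass of LiOH = 6.674 × 10^-3 × 23.95 = 0.1598 g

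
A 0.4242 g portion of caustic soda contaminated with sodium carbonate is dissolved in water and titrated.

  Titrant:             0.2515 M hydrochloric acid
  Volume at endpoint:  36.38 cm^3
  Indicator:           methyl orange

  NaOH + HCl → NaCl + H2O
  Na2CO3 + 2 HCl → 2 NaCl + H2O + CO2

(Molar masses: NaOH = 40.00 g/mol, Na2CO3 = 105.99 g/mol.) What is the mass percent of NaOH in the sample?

44.03 %

n(HCl) = 0.03638 × 0.2515 = 9.150 × 10^-3 mol
Let x = n(NaOH), y = n(Na2CO3).
Titrant: 1x + 2y = 9.150 × 10^-3;  mass: 40.00x + 105.99y = 0.4242
Solving, x = 4.670 × 10^-3 mol, y = 2.240 × 10^-3 mol
mass of NaOH = 4.670 × 10^-3 × 40.00 = 0.1868 g
% NaOH = 0.1868 / 0.4242 × 100 = 44.03 %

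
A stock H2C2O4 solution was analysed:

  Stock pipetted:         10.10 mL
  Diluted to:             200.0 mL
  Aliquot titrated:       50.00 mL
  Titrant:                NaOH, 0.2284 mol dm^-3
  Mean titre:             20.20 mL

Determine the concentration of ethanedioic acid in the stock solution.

0.9136 mol/L

H2C2O4 + 2 NaOH → Na2C2O4 + 2 H2O
n(NaOH) = 0.02020 × 0.2284 = 4.614 × 10^-3 mol
From the 1:2 ratio, n(H2C2O4) in the aliquot = 1/2 × 4.614 × 10^-3 = 2.307 × 10^-3 mol
[H2C2O4]_dilute = 2.307 × 10^-3 / 0.05000 = 0.04614 mol/L
Dilution factor = 200.0 / 10.10 = 19.80
[H2C2O4]_stock = 0.04614 × 19.80 = 0.9136 mol/L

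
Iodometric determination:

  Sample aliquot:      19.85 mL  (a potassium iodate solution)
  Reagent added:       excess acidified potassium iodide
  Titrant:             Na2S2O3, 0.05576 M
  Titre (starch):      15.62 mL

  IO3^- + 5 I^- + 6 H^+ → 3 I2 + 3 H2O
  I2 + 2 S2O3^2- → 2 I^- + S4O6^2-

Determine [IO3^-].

n(S2O3^2-) = 0.01562 × 0.05576 = 8.710 × 10^-4 mol
n(I2) = n(S2O3^2-)/2 = 4.355 × 10^-4 mol
From the 1:3 ratio, n(IO3^-) in the aliquot = 1/3 × 4.355 × 10^-4 = 1.452 × 10^-4 mol
[IO3^-] = 1.452 × 10^-4 / 0.01985 = 0.007313 mol/L

0.007313 M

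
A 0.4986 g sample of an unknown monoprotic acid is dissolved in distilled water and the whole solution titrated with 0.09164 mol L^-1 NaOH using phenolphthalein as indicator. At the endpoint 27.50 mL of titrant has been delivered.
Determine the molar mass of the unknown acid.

197.8 g/mol

n(NaOH) = 0.02750 L × 0.09164 mol/L = 2.520 × 10^-3 mol
n(HA) = 2.520 × 10^-3 mol (1:1 ratio)
M = m / n = 0.4986 g / 2.520 × 10^-3 mol = 197.8 g/mol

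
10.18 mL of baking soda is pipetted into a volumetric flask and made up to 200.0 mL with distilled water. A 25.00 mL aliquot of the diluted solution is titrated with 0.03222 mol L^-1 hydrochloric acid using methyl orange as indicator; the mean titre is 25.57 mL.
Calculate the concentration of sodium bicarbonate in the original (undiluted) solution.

NaHCO3 + HCl → NaCl + H2O + CO2
n(HCl) = 0.02557 × 0.03222 = 8.239 × 10^-4 mol
n(NaHCO3) in the aliquot = 8.239 × 10^-4 mol (1:1 ratio)
[NaHCO3]_dilute = 8.239 × 10^-4 / 0.02500 = 0.03295 mol/L
Dilution factor = 200.0 / 10.18 = 19.65
[NaHCO3]_stock = 0.03295 × 19.65 = 0.6474 mol/L

0.6474 mol/L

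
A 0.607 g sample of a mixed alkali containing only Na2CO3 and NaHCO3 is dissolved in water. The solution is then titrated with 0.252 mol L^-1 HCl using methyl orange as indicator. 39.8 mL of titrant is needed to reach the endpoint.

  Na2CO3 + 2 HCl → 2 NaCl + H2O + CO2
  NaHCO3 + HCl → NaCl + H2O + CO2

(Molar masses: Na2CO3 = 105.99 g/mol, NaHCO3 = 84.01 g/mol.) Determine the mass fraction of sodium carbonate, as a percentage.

n(HCl) = 0.0398 × 0.252 = 0.0100 mol
Let x = n(Na2CO3), y = n(NaHCO3).
Titrant: 2x + 1y = 0.0100;  mass: 105.99x + 84.01y = 0.607
Solving, x = 3.80 × 10^-3 mol, y = 2.43 × 10^-3 mol
mass of Na2CO3 = 3.80 × 10^-3 × 105.99 = 0.403 g
% Na2CO3 = 0.403 / 0.607 × 100 = 66.3 %

66.3 %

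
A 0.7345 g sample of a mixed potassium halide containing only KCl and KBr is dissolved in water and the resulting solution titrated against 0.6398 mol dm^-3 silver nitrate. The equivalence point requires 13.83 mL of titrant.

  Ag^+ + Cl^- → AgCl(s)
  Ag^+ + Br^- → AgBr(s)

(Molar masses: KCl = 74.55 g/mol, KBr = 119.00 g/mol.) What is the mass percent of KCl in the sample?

72.72 %

n(AgNO3) = 0.01383 × 0.6398 = 8.848 × 10^-3 mol
Let x = n(KCl), y = n(KBr).
Titrant: 1x + 1y = 8.848 × 10^-3;  mass: 74.55x + 119.00y = 0.7345
Solving, x = 7.165 × 10^-3 mol, y = 1.684 × 10^-3 mol
mass of KCl = 7.165 × 10^-3 × 74.55 = 0.5341 g
% KCl = 0.5341 / 0.7345 × 100 = 72.72 %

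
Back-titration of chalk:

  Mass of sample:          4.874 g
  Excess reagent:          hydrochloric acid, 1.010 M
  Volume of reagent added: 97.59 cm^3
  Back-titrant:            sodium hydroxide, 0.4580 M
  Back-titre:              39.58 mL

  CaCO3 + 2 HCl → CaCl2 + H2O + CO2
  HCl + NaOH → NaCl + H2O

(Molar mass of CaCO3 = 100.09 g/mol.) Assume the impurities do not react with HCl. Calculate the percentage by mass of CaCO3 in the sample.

82.59 %

n(HCl) added = 0.09759 × 1.010 = 0.09857 mol
n(NaOH) used in back-titration = 0.03958 × 0.4580 = 0.01813 mol
n(HCl) left over = 0.01813 mol (1:1 ratio)
n(HCl) consumed by analyte = 0.09857 − 0.01813 = 0.08044 mol
From the 1:2 ratio, n(CaCO3) = 1/2 × 0.08044 = 0.04022 mol
mass of CaCO3 = 0.04022 × 100.09 = 4.026 g
% CaCO3 = 4.026 / 4.874 × 100 = 82.59 %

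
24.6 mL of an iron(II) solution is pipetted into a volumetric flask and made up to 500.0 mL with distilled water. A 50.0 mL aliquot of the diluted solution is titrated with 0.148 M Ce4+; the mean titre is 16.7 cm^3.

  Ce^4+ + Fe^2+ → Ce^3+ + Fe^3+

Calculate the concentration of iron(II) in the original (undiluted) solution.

1.00 M

n(Ce4+) = 0.0167 × 0.148 = 2.47 × 10^-3 mol
n(Fe2+) in the aliquot = 2.47 × 10^-3 mol (1:1 ratio)
[Fe2+]_dilute = 2.47 × 10^-3 / 0.0500 = 0.0494 mol/L
Dilution factor = 500.0 / 24.6 = 20.33
[Fe2+]_stock = 0.0494 × 20.33 = 1.00 mol/L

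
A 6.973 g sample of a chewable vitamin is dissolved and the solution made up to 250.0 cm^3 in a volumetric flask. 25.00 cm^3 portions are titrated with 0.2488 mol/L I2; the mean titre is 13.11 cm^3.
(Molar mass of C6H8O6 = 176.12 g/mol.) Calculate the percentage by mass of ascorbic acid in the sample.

C6H8O6 + I2 → C6H6O6 + 2 HI
n(I2) per titration = 0.01311 × 0.2488 = 3.262 × 10^-3 mol
n(C6H8O6) in each aliquot = 3.262 × 10^-3 mol (1:1 ratio)
n(C6H8O6) in the whole flask = 3.262 × 10^-3 × 250.0/25.00 = 0.03262 mol
mass of C6H8O6 = 0.03262 × 176.12 = 5.745 g
% C6H8O6 = 5.745 / 6.973 × 100 = 82.38 %

82.38 %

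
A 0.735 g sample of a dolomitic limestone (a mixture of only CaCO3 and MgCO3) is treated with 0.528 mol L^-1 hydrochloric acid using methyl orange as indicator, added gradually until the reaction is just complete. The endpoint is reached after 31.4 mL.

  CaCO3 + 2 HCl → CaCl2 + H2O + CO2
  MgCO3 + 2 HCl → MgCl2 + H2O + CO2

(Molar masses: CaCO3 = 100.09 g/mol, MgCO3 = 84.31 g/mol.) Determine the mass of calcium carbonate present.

0.229 g

n(HCl) = 0.0314 × 0.528 = 0.0166 mol
Let x = n(CaCO3), y = n(MgCO3).
Titrant: 2x + 2y = 0.0166;  mass: 100.09x + 84.31y = 0.735
Solving, x = 2.29 × 10^-3 mol, y = 6.00 × 10^-3 mol
mass of CaCO3 = 2.29 × 10^-3 × 100.09 = 0.229 g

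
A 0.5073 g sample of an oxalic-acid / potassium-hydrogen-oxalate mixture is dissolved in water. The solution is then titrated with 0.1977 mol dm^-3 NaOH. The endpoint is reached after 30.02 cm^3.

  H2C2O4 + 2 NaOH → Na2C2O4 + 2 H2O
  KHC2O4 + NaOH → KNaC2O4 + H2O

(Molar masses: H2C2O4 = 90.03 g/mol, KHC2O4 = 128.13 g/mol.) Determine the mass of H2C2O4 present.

n(NaOH) = 0.03002 × 0.1977 = 5.935 × 10^-3 mol
Let x = n(H2C2O4), y = n(KHC2O4).
Titrant: 2x + 1y = 5.935 × 10^-3;  mass: 90.03x + 128.13y = 0.5073
Solving, x = 1.523 × 10^-3 mol, y = 2.889 × 10^-3 mol
mass of H2C2O4 = 1.523 × 10^-3 × 90.03 = 0.1371 g

0.1371 g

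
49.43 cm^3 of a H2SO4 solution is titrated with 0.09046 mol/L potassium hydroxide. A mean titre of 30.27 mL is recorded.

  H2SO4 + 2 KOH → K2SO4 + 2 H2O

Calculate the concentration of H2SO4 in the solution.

0.02770 mol/L

n(KOH) = 0.03027 L × 0.09046 mol/L = 2.738 × 10^-3 mol
From the 1:2 mole ratio, n(H2SO4) = 1/2 × 2.738 × 10^-3 = 1.369 × 10^-3 mol
[H2SO4] = 1.369 × 10^-3 mol / 0.04943 L = 0.02770 mol/L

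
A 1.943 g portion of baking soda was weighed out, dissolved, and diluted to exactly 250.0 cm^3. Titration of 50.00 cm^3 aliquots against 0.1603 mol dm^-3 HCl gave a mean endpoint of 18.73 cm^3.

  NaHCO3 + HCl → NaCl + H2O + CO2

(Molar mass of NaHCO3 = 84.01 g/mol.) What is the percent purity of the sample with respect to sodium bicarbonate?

n(HCl) per titration = 0.01873 × 0.1603 = 3.002 × 10^-3 mol
n(NaHCO3) in each aliquot = 3.002 × 10^-3 mol (1:1 ratio)
n(NaHCO3) in the whole flask = 3.002 × 10^-3 × 250.0/50.00 = 0.01501 mol
mass of NaHCO3 = 0.01501 × 84.01 = 1.261 g
% NaHCO3 = 1.261 / 1.943 × 100 = 64.91 %

64.91 %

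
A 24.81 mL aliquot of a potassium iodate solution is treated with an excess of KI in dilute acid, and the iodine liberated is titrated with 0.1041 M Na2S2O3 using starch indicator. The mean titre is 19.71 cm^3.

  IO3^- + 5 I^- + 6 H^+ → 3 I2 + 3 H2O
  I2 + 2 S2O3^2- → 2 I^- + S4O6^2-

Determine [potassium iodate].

n(S2O3^2-) = 0.01971 × 0.1041 = 2.052 × 10^-3 mol
n(I2) = n(S2O3^2-)/2 = 1.026 × 10^-3 mol
From the 1:3 ratio, n(IO3^-) in the aliquot = 1/3 × 1.026 × 10^-3 = 3.420 × 10^-4 mol
[IO3^-] = 3.420 × 10^-4 / 0.02481 = 0.01378 mol/L

0.01378 M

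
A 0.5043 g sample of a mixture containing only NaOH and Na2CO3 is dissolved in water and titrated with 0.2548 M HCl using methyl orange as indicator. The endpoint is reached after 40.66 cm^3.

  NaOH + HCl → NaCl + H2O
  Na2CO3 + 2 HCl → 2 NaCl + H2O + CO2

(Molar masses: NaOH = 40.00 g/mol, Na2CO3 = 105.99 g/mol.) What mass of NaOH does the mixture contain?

0.1377 g

n(HCl) = 0.04066 × 0.2548 = 0.01036 mol
Let x = n(NaOH), y = n(Na2CO3).
Titrant: 1x + 2y = 0.01036;  mass: 40.00x + 105.99y = 0.5043
Solving, x = 3.443 × 10^-3 mol, y = 3.459 × 10^-3 mol
mass of NaOH = 3.443 × 10^-3 × 40.00 = 0.1377 g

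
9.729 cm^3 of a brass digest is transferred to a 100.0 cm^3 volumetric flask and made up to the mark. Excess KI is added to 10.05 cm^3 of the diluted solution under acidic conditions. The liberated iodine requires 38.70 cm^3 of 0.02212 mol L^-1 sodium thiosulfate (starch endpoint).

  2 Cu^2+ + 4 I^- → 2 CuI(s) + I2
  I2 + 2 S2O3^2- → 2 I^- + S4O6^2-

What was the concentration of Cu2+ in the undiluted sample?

0.8755 mol/L

n(S2O3^2-) = 0.03870 × 0.02212 = 8.560 × 10^-4 mol
n(I2) = n(S2O3^2-)/2 = 4.280 × 10^-4 mol
From the 2:1 ratio, n(Cu2+) in the aliquot = 2/1 × 4.280 × 10^-4 = 8.560 × 10^-4 mol
[Cu2+]_dilute = 8.560 × 10^-4 / 0.01005 = 0.08518 mol/L
[Cu2+]_original = 0.08518 × 100.0/9.729 = 0.8755 mol/L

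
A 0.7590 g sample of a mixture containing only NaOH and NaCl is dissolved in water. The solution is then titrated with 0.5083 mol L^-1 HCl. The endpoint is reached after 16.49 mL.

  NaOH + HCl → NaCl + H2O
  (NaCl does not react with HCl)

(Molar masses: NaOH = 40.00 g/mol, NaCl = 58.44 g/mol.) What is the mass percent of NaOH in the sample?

n(HCl) = 0.01649 × 0.5083 = 8.382 × 10^-3 mol
Let x = n(NaOH), y = n(NaCl).
Titrant: 1x = 8.382 × 10^-3;  mass: 40.00x + 58.44y = 0.7590
Solving, x = 8.382 × 10^-3 mol, y = 7.251 × 10^-3 mol
mass of NaOH = 8.382 × 10^-3 × 40.00 = 0.3353 g
% NaOH = 0.3353 / 0.7590 × 100 = 44.17 %

44.17 %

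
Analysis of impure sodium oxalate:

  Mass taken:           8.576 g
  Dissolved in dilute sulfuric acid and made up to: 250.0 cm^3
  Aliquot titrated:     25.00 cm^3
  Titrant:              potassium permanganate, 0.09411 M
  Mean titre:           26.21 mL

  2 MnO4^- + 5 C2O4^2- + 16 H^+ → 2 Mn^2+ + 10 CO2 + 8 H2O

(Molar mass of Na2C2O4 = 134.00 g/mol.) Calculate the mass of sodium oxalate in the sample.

8.263 g

n(KMnO4) per titration = 0.02621 × 0.09411 = 2.467 × 10^-3 mol
From the 5:2 ratio, n(Na2C2O4) in each aliquot = 5/2 × 2.467 × 10^-3 = 6.167 × 10^-3 mol
n(Na2C2O4) in the whole flask = 6.167 × 10^-3 × 250.0/25.00 = 0.06167 mol
mass of Na2C2O4 = 0.06167 × 134.00 = 8.263 g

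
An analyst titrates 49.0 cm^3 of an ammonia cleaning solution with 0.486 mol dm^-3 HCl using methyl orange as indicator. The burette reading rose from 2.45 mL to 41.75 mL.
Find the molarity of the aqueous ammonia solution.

NH3 + HCl → NH4Cl
n(HCl) = 0.0393 L × 0.486 mol/L = 0.0191 mol
n(NH3) = 0.0191 mol (1:1 mole ratio)
[NH3] = 0.0191 mol / 0.0490 L = 0.390 mol/L

0.390 mol/L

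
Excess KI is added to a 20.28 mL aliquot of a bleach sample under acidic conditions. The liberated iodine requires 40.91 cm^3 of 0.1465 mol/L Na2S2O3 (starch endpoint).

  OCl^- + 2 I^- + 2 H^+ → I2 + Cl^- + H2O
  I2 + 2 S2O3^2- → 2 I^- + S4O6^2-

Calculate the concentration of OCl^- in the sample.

n(S2O3^2-) = 0.04091 × 0.1465 = 5.993 × 10^-3 mol
n(I2) = n(S2O3^2-)/2 = 2.997 × 10^-3 mol
n(OCl^-) in the aliquot = 2.997 × 10^-3 mol (1:1 ratio)
[OCl^-] = 2.997 × 10^-3 / 0.02028 = 0.1478 mol/L

0.1478 mol/L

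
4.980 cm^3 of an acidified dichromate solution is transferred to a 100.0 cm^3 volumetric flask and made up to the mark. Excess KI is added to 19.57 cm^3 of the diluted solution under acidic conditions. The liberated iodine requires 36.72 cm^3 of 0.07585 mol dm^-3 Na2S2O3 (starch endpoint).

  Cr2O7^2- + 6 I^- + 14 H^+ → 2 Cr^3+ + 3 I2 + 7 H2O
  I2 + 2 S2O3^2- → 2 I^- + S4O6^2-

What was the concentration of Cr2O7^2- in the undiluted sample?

n(S2O3^2-) = 0.03672 × 0.07585 = 2.785 × 10^-3 mol
n(I2) = n(S2O3^2-)/2 = 1.393 × 10^-3 mol
From the 1:3 ratio, n(Cr2O7^2-) in the aliquot = 1/3 × 1.393 × 10^-3 = 4.642 × 10^-4 mol
[Cr2O7^2-]_dilute = 4.642 × 10^-4 / 0.01957 = 0.02372 mol/L
[Cr2O7^2-]_original = 0.02372 × 100.0/4.980 = 0.4763 mol/L

0.4763 mol/L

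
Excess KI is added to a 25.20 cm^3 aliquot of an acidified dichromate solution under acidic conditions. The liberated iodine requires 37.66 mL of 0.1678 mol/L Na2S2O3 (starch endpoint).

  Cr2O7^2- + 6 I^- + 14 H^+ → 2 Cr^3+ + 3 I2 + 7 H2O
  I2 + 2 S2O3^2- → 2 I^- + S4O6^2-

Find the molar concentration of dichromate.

n(S2O3^2-) = 0.03766 × 0.1678 = 6.319 × 10^-3 mol
n(I2) = n(S2O3^2-)/2 = 3.160 × 10^-3 mol
From the 1:3 ratio, n(Cr2O7^2-) in the aliquot = 1/3 × 3.160 × 10^-3 = 1.053 × 10^-3 mol
[Cr2O7^2-] = 1.053 × 10^-3 / 0.02520 = 0.04179 mol/L

0.04179 mol/L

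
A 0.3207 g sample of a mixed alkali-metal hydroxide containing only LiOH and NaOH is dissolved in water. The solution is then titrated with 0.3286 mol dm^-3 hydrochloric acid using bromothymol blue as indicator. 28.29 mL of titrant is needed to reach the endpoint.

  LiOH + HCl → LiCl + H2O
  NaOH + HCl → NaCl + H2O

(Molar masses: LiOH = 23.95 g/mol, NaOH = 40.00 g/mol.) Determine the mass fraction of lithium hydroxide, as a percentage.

n(HCl) = 0.02829 × 0.3286 = 9.296 × 10^-3 mol
Let x = n(LiOH), y = n(NaOH).
Titrant: 1x + 1y = 9.296 × 10^-3;  mass: 23.95x + 40.00y = 0.3207
Solving, x = 3.187 × 10^-3 mol, y = 6.110 × 10^-3 mol
mass of LiOH = 3.187 × 10^-3 × 23.95 = 0.07632 g
% LiOH = 0.07632 / 0.3207 × 100 = 23.80 %

23.80 %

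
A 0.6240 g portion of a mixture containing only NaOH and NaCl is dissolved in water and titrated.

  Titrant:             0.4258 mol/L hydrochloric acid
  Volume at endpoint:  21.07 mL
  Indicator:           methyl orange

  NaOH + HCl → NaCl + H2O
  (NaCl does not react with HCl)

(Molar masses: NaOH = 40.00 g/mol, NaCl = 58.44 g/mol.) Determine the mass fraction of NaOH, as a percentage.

57.51 %

n(HCl) = 0.02107 × 0.4258 = 8.972 × 10^-3 mol
Let x = n(NaOH), y = n(NaCl).
Titrant: 1x = 8.972 × 10^-3;  mass: 40.00x + 58.44y = 0.6240
Solving, x = 8.972 × 10^-3 mol, y = 4.537 × 10^-3 mol
mass of NaOH = 8.972 × 10^-3 × 40.00 = 0.3589 g
% NaOH = 0.3589 / 0.6240 × 100 = 57.51 %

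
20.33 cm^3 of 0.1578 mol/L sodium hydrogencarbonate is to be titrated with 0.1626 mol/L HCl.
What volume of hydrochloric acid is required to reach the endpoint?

19.73 mL

NaHCO3 + HCl → NaCl + H2O + CO2
n(NaHCO3) = 0.02033 L × 0.1578 mol/L = 3.208 × 10^-3 mol
n(HCl) = 3.208 × 10^-3 mol (1:1 stoichiometry)
V(HCl) = 3.208 × 10^-3 mol / 0.1626 mol/L = 0.01973 L = 19.73 mL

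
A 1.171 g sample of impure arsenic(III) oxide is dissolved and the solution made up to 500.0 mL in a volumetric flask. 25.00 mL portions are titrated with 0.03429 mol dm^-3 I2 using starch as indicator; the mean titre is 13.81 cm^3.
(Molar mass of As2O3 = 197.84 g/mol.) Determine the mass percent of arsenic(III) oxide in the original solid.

As2O3 + 2 I2 + 2 H2O → As2O5 + 4 HI
n(I2) per titration = 0.01381 × 0.03429 = 4.735 × 10^-4 mol
From the 1:2 ratio, n(As2O3) in each aliquot = 1/2 × 4.735 × 10^-4 = 2.368 × 10^-4 mol
n(As2O3) in the whole flask = 2.368 × 10^-4 × 500.0/25.00 = 4.735 × 10^-3 mol
mass of As2O3 = 4.735 × 10^-3 × 197.84 = 0.9369 g
% As2O3 = 0.9369 / 1.171 × 100 = 80.01 %

80.01 %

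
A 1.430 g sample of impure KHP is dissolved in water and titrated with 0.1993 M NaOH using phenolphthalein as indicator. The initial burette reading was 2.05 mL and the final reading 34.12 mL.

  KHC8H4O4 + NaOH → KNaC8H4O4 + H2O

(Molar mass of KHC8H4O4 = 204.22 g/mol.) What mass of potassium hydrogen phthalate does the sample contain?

n(NaOH) = 0.03207 L × 0.1993 mol/L = 6.392 × 10^-3 mol
n(KHC8H4O4) = 6.392 × 10^-3 mol (1:1 ratio)
mass of KHC8H4O4 = 6.392 × 10^-3 × 204.22 g/mol = 1.305 g

1.305 g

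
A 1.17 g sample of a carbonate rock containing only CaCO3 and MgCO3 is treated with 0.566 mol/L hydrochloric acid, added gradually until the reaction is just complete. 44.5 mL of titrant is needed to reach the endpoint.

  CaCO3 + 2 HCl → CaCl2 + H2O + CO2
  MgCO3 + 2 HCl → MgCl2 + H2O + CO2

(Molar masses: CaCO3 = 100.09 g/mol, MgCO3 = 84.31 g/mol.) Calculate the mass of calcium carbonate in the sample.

n(HCl) = 0.0445 × 0.566 = 0.0252 mol
Let x = n(CaCO3), y = n(MgCO3).
Titrant: 2x + 2y = 0.0252;  mass: 100.09x + 84.31y = 1.17
Solving, x = 6.86 × 10^-3 mol, y = 5.73 × 10^-3 mol
mass of CaCO3 = 6.86 × 10^-3 × 100.09 = 0.687 g

0.687 g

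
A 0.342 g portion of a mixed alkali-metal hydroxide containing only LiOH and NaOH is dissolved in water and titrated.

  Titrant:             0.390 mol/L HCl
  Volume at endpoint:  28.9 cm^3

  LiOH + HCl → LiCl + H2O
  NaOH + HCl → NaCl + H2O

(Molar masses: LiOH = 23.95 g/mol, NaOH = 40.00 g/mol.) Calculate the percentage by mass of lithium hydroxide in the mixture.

47.5 %

n(HCl) = 0.0289 × 0.390 = 0.0113 mol
Let x = n(LiOH), y = n(NaOH).
Titrant: 1x + 1y = 0.0113;  mass: 23.95x + 40.00y = 0.342
Solving, x = 6.78 × 10^-3 mol, y = 4.49 × 10^-3 mol
mass of LiOH = 6.78 × 10^-3 × 23.95 = 0.162 g
% LiOH = 0.162 / 0.342 × 100 = 47.5 %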